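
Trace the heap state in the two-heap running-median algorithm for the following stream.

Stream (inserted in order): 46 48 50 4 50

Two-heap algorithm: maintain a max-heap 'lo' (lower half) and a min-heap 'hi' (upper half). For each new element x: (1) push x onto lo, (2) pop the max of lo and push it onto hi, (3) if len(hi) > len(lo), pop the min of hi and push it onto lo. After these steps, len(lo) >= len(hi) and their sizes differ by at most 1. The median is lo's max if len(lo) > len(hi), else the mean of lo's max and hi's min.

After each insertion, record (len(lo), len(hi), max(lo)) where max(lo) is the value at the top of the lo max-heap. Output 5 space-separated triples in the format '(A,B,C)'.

Answer: (1,0,46) (1,1,46) (2,1,48) (2,2,46) (3,2,48)

Derivation:
Step 1: insert 46 -> lo=[46] hi=[] -> (len(lo)=1, len(hi)=0, max(lo)=46)
Step 2: insert 48 -> lo=[46] hi=[48] -> (len(lo)=1, len(hi)=1, max(lo)=46)
Step 3: insert 50 -> lo=[46, 48] hi=[50] -> (len(lo)=2, len(hi)=1, max(lo)=48)
Step 4: insert 4 -> lo=[4, 46] hi=[48, 50] -> (len(lo)=2, len(hi)=2, max(lo)=46)
Step 5: insert 50 -> lo=[4, 46, 48] hi=[50, 50] -> (len(lo)=3, len(hi)=2, max(lo)=48)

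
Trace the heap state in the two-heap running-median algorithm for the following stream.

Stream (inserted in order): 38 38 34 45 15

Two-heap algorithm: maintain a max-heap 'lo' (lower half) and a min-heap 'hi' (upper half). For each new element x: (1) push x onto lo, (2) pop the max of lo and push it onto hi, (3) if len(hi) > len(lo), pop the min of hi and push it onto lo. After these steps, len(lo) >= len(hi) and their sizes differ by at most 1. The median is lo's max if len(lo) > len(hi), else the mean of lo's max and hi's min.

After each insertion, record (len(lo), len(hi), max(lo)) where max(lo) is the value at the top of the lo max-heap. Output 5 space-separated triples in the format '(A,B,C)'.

Step 1: insert 38 -> lo=[38] hi=[] -> (len(lo)=1, len(hi)=0, max(lo)=38)
Step 2: insert 38 -> lo=[38] hi=[38] -> (len(lo)=1, len(hi)=1, max(lo)=38)
Step 3: insert 34 -> lo=[34, 38] hi=[38] -> (len(lo)=2, len(hi)=1, max(lo)=38)
Step 4: insert 45 -> lo=[34, 38] hi=[38, 45] -> (len(lo)=2, len(hi)=2, max(lo)=38)
Step 5: insert 15 -> lo=[15, 34, 38] hi=[38, 45] -> (len(lo)=3, len(hi)=2, max(lo)=38)

Answer: (1,0,38) (1,1,38) (2,1,38) (2,2,38) (3,2,38)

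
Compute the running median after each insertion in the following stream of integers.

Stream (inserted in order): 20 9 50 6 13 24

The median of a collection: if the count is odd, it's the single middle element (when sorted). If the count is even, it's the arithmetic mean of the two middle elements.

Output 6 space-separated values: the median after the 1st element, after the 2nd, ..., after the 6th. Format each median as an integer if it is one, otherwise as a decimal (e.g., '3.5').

Answer: 20 14.5 20 14.5 13 16.5

Derivation:
Step 1: insert 20 -> lo=[20] (size 1, max 20) hi=[] (size 0) -> median=20
Step 2: insert 9 -> lo=[9] (size 1, max 9) hi=[20] (size 1, min 20) -> median=14.5
Step 3: insert 50 -> lo=[9, 20] (size 2, max 20) hi=[50] (size 1, min 50) -> median=20
Step 4: insert 6 -> lo=[6, 9] (size 2, max 9) hi=[20, 50] (size 2, min 20) -> median=14.5
Step 5: insert 13 -> lo=[6, 9, 13] (size 3, max 13) hi=[20, 50] (size 2, min 20) -> median=13
Step 6: insert 24 -> lo=[6, 9, 13] (size 3, max 13) hi=[20, 24, 50] (size 3, min 20) -> median=16.5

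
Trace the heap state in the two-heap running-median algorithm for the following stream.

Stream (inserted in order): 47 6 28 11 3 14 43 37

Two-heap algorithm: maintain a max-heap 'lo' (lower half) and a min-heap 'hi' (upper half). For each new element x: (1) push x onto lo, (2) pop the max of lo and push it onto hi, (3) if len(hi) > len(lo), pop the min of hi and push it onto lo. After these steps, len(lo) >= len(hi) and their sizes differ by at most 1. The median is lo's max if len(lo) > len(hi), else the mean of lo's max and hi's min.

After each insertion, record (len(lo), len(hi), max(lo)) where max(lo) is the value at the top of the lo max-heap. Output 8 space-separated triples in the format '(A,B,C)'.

Step 1: insert 47 -> lo=[47] hi=[] -> (len(lo)=1, len(hi)=0, max(lo)=47)
Step 2: insert 6 -> lo=[6] hi=[47] -> (len(lo)=1, len(hi)=1, max(lo)=6)
Step 3: insert 28 -> lo=[6, 28] hi=[47] -> (len(lo)=2, len(hi)=1, max(lo)=28)
Step 4: insert 11 -> lo=[6, 11] hi=[28, 47] -> (len(lo)=2, len(hi)=2, max(lo)=11)
Step 5: insert 3 -> lo=[3, 6, 11] hi=[28, 47] -> (len(lo)=3, len(hi)=2, max(lo)=11)
Step 6: insert 14 -> lo=[3, 6, 11] hi=[14, 28, 47] -> (len(lo)=3, len(hi)=3, max(lo)=11)
Step 7: insert 43 -> lo=[3, 6, 11, 14] hi=[28, 43, 47] -> (len(lo)=4, len(hi)=3, max(lo)=14)
Step 8: insert 37 -> lo=[3, 6, 11, 14] hi=[28, 37, 43, 47] -> (len(lo)=4, len(hi)=4, max(lo)=14)

Answer: (1,0,47) (1,1,6) (2,1,28) (2,2,11) (3,2,11) (3,3,11) (4,3,14) (4,4,14)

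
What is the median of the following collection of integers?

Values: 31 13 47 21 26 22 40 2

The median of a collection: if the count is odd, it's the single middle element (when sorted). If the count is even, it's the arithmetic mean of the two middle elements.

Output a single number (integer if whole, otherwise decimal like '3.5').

Step 1: insert 31 -> lo=[31] (size 1, max 31) hi=[] (size 0) -> median=31
Step 2: insert 13 -> lo=[13] (size 1, max 13) hi=[31] (size 1, min 31) -> median=22
Step 3: insert 47 -> lo=[13, 31] (size 2, max 31) hi=[47] (size 1, min 47) -> median=31
Step 4: insert 21 -> lo=[13, 21] (size 2, max 21) hi=[31, 47] (size 2, min 31) -> median=26
Step 5: insert 26 -> lo=[13, 21, 26] (size 3, max 26) hi=[31, 47] (size 2, min 31) -> median=26
Step 6: insert 22 -> lo=[13, 21, 22] (size 3, max 22) hi=[26, 31, 47] (size 3, min 26) -> median=24
Step 7: insert 40 -> lo=[13, 21, 22, 26] (size 4, max 26) hi=[31, 40, 47] (size 3, min 31) -> median=26
Step 8: insert 2 -> lo=[2, 13, 21, 22] (size 4, max 22) hi=[26, 31, 40, 47] (size 4, min 26) -> median=24

Answer: 24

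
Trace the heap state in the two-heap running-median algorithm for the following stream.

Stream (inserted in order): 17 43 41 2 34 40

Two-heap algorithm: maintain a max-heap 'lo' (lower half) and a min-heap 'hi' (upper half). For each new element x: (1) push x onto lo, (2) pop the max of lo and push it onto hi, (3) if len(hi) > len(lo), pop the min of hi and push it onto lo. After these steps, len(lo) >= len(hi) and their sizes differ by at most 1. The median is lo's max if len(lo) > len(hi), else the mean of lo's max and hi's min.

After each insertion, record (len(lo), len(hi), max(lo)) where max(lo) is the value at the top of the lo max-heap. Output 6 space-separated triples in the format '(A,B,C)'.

Answer: (1,0,17) (1,1,17) (2,1,41) (2,2,17) (3,2,34) (3,3,34)

Derivation:
Step 1: insert 17 -> lo=[17] hi=[] -> (len(lo)=1, len(hi)=0, max(lo)=17)
Step 2: insert 43 -> lo=[17] hi=[43] -> (len(lo)=1, len(hi)=1, max(lo)=17)
Step 3: insert 41 -> lo=[17, 41] hi=[43] -> (len(lo)=2, len(hi)=1, max(lo)=41)
Step 4: insert 2 -> lo=[2, 17] hi=[41, 43] -> (len(lo)=2, len(hi)=2, max(lo)=17)
Step 5: insert 34 -> lo=[2, 17, 34] hi=[41, 43] -> (len(lo)=3, len(hi)=2, max(lo)=34)
Step 6: insert 40 -> lo=[2, 17, 34] hi=[40, 41, 43] -> (len(lo)=3, len(hi)=3, max(lo)=34)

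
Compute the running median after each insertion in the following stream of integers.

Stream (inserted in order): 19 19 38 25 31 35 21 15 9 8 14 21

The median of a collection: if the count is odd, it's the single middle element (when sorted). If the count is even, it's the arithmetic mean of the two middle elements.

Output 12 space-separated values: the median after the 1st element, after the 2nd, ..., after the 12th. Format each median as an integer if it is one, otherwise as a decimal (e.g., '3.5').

Answer: 19 19 19 22 25 28 25 23 21 20 19 20

Derivation:
Step 1: insert 19 -> lo=[19] (size 1, max 19) hi=[] (size 0) -> median=19
Step 2: insert 19 -> lo=[19] (size 1, max 19) hi=[19] (size 1, min 19) -> median=19
Step 3: insert 38 -> lo=[19, 19] (size 2, max 19) hi=[38] (size 1, min 38) -> median=19
Step 4: insert 25 -> lo=[19, 19] (size 2, max 19) hi=[25, 38] (size 2, min 25) -> median=22
Step 5: insert 31 -> lo=[19, 19, 25] (size 3, max 25) hi=[31, 38] (size 2, min 31) -> median=25
Step 6: insert 35 -> lo=[19, 19, 25] (size 3, max 25) hi=[31, 35, 38] (size 3, min 31) -> median=28
Step 7: insert 21 -> lo=[19, 19, 21, 25] (size 4, max 25) hi=[31, 35, 38] (size 3, min 31) -> median=25
Step 8: insert 15 -> lo=[15, 19, 19, 21] (size 4, max 21) hi=[25, 31, 35, 38] (size 4, min 25) -> median=23
Step 9: insert 9 -> lo=[9, 15, 19, 19, 21] (size 5, max 21) hi=[25, 31, 35, 38] (size 4, min 25) -> median=21
Step 10: insert 8 -> lo=[8, 9, 15, 19, 19] (size 5, max 19) hi=[21, 25, 31, 35, 38] (size 5, min 21) -> median=20
Step 11: insert 14 -> lo=[8, 9, 14, 15, 19, 19] (size 6, max 19) hi=[21, 25, 31, 35, 38] (size 5, min 21) -> median=19
Step 12: insert 21 -> lo=[8, 9, 14, 15, 19, 19] (size 6, max 19) hi=[21, 21, 25, 31, 35, 38] (size 6, min 21) -> median=20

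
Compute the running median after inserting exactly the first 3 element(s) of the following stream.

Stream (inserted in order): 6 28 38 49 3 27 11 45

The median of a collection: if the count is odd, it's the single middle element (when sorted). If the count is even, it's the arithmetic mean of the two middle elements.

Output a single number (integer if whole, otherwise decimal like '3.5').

Answer: 28

Derivation:
Step 1: insert 6 -> lo=[6] (size 1, max 6) hi=[] (size 0) -> median=6
Step 2: insert 28 -> lo=[6] (size 1, max 6) hi=[28] (size 1, min 28) -> median=17
Step 3: insert 38 -> lo=[6, 28] (size 2, max 28) hi=[38] (size 1, min 38) -> median=28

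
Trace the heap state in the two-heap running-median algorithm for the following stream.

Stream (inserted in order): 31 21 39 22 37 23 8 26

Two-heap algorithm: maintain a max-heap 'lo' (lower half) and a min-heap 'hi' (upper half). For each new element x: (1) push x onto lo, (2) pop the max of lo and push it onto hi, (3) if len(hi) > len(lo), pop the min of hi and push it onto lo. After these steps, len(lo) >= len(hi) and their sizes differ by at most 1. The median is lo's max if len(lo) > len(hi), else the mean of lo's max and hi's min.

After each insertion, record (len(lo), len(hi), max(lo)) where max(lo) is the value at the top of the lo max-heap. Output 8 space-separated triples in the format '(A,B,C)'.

Answer: (1,0,31) (1,1,21) (2,1,31) (2,2,22) (3,2,31) (3,3,23) (4,3,23) (4,4,23)

Derivation:
Step 1: insert 31 -> lo=[31] hi=[] -> (len(lo)=1, len(hi)=0, max(lo)=31)
Step 2: insert 21 -> lo=[21] hi=[31] -> (len(lo)=1, len(hi)=1, max(lo)=21)
Step 3: insert 39 -> lo=[21, 31] hi=[39] -> (len(lo)=2, len(hi)=1, max(lo)=31)
Step 4: insert 22 -> lo=[21, 22] hi=[31, 39] -> (len(lo)=2, len(hi)=2, max(lo)=22)
Step 5: insert 37 -> lo=[21, 22, 31] hi=[37, 39] -> (len(lo)=3, len(hi)=2, max(lo)=31)
Step 6: insert 23 -> lo=[21, 22, 23] hi=[31, 37, 39] -> (len(lo)=3, len(hi)=3, max(lo)=23)
Step 7: insert 8 -> lo=[8, 21, 22, 23] hi=[31, 37, 39] -> (len(lo)=4, len(hi)=3, max(lo)=23)
Step 8: insert 26 -> lo=[8, 21, 22, 23] hi=[26, 31, 37, 39] -> (len(lo)=4, len(hi)=4, max(lo)=23)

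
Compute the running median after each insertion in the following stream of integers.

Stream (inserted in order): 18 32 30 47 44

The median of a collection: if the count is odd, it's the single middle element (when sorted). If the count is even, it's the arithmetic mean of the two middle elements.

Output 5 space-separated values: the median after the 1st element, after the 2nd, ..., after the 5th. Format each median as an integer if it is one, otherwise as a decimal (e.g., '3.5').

Answer: 18 25 30 31 32

Derivation:
Step 1: insert 18 -> lo=[18] (size 1, max 18) hi=[] (size 0) -> median=18
Step 2: insert 32 -> lo=[18] (size 1, max 18) hi=[32] (size 1, min 32) -> median=25
Step 3: insert 30 -> lo=[18, 30] (size 2, max 30) hi=[32] (size 1, min 32) -> median=30
Step 4: insert 47 -> lo=[18, 30] (size 2, max 30) hi=[32, 47] (size 2, min 32) -> median=31
Step 5: insert 44 -> lo=[18, 30, 32] (size 3, max 32) hi=[44, 47] (size 2, min 44) -> median=32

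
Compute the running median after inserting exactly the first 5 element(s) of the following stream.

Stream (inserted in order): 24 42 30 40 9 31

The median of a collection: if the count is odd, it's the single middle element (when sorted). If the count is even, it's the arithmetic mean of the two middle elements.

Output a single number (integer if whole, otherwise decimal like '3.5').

Step 1: insert 24 -> lo=[24] (size 1, max 24) hi=[] (size 0) -> median=24
Step 2: insert 42 -> lo=[24] (size 1, max 24) hi=[42] (size 1, min 42) -> median=33
Step 3: insert 30 -> lo=[24, 30] (size 2, max 30) hi=[42] (size 1, min 42) -> median=30
Step 4: insert 40 -> lo=[24, 30] (size 2, max 30) hi=[40, 42] (size 2, min 40) -> median=35
Step 5: insert 9 -> lo=[9, 24, 30] (size 3, max 30) hi=[40, 42] (size 2, min 40) -> median=30

Answer: 30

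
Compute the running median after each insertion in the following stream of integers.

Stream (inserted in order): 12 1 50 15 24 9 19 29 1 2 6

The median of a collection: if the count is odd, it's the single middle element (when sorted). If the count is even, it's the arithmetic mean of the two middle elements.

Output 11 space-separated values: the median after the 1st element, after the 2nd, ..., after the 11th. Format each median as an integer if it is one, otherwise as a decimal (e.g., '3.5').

Step 1: insert 12 -> lo=[12] (size 1, max 12) hi=[] (size 0) -> median=12
Step 2: insert 1 -> lo=[1] (size 1, max 1) hi=[12] (size 1, min 12) -> median=6.5
Step 3: insert 50 -> lo=[1, 12] (size 2, max 12) hi=[50] (size 1, min 50) -> median=12
Step 4: insert 15 -> lo=[1, 12] (size 2, max 12) hi=[15, 50] (size 2, min 15) -> median=13.5
Step 5: insert 24 -> lo=[1, 12, 15] (size 3, max 15) hi=[24, 50] (size 2, min 24) -> median=15
Step 6: insert 9 -> lo=[1, 9, 12] (size 3, max 12) hi=[15, 24, 50] (size 3, min 15) -> median=13.5
Step 7: insert 19 -> lo=[1, 9, 12, 15] (size 4, max 15) hi=[19, 24, 50] (size 3, min 19) -> median=15
Step 8: insert 29 -> lo=[1, 9, 12, 15] (size 4, max 15) hi=[19, 24, 29, 50] (size 4, min 19) -> median=17
Step 9: insert 1 -> lo=[1, 1, 9, 12, 15] (size 5, max 15) hi=[19, 24, 29, 50] (size 4, min 19) -> median=15
Step 10: insert 2 -> lo=[1, 1, 2, 9, 12] (size 5, max 12) hi=[15, 19, 24, 29, 50] (size 5, min 15) -> median=13.5
Step 11: insert 6 -> lo=[1, 1, 2, 6, 9, 12] (size 6, max 12) hi=[15, 19, 24, 29, 50] (size 5, min 15) -> median=12

Answer: 12 6.5 12 13.5 15 13.5 15 17 15 13.5 12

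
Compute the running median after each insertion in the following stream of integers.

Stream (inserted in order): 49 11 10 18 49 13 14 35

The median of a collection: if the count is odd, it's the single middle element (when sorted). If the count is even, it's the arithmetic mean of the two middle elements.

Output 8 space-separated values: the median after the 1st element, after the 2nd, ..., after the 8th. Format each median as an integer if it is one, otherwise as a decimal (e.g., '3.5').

Step 1: insert 49 -> lo=[49] (size 1, max 49) hi=[] (size 0) -> median=49
Step 2: insert 11 -> lo=[11] (size 1, max 11) hi=[49] (size 1, min 49) -> median=30
Step 3: insert 10 -> lo=[10, 11] (size 2, max 11) hi=[49] (size 1, min 49) -> median=11
Step 4: insert 18 -> lo=[10, 11] (size 2, max 11) hi=[18, 49] (size 2, min 18) -> median=14.5
Step 5: insert 49 -> lo=[10, 11, 18] (size 3, max 18) hi=[49, 49] (size 2, min 49) -> median=18
Step 6: insert 13 -> lo=[10, 11, 13] (size 3, max 13) hi=[18, 49, 49] (size 3, min 18) -> median=15.5
Step 7: insert 14 -> lo=[10, 11, 13, 14] (size 4, max 14) hi=[18, 49, 49] (size 3, min 18) -> median=14
Step 8: insert 35 -> lo=[10, 11, 13, 14] (size 4, max 14) hi=[18, 35, 49, 49] (size 4, min 18) -> median=16

Answer: 49 30 11 14.5 18 15.5 14 16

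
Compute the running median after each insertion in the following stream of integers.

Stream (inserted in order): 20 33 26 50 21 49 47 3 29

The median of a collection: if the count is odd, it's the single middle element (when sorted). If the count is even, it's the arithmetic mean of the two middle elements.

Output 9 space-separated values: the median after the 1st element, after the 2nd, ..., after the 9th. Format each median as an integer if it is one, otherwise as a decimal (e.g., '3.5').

Answer: 20 26.5 26 29.5 26 29.5 33 29.5 29

Derivation:
Step 1: insert 20 -> lo=[20] (size 1, max 20) hi=[] (size 0) -> median=20
Step 2: insert 33 -> lo=[20] (size 1, max 20) hi=[33] (size 1, min 33) -> median=26.5
Step 3: insert 26 -> lo=[20, 26] (size 2, max 26) hi=[33] (size 1, min 33) -> median=26
Step 4: insert 50 -> lo=[20, 26] (size 2, max 26) hi=[33, 50] (size 2, min 33) -> median=29.5
Step 5: insert 21 -> lo=[20, 21, 26] (size 3, max 26) hi=[33, 50] (size 2, min 33) -> median=26
Step 6: insert 49 -> lo=[20, 21, 26] (size 3, max 26) hi=[33, 49, 50] (size 3, min 33) -> median=29.5
Step 7: insert 47 -> lo=[20, 21, 26, 33] (size 4, max 33) hi=[47, 49, 50] (size 3, min 47) -> median=33
Step 8: insert 3 -> lo=[3, 20, 21, 26] (size 4, max 26) hi=[33, 47, 49, 50] (size 4, min 33) -> median=29.5
Step 9: insert 29 -> lo=[3, 20, 21, 26, 29] (size 5, max 29) hi=[33, 47, 49, 50] (size 4, min 33) -> median=29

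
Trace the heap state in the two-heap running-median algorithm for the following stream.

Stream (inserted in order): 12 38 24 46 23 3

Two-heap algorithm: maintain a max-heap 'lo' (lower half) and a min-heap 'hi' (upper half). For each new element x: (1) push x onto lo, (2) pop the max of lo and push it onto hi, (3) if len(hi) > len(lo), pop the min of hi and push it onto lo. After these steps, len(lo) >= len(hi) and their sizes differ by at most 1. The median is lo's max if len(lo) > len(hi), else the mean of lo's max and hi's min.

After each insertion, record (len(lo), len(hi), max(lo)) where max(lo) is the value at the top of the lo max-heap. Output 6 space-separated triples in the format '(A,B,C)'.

Answer: (1,0,12) (1,1,12) (2,1,24) (2,2,24) (3,2,24) (3,3,23)

Derivation:
Step 1: insert 12 -> lo=[12] hi=[] -> (len(lo)=1, len(hi)=0, max(lo)=12)
Step 2: insert 38 -> lo=[12] hi=[38] -> (len(lo)=1, len(hi)=1, max(lo)=12)
Step 3: insert 24 -> lo=[12, 24] hi=[38] -> (len(lo)=2, len(hi)=1, max(lo)=24)
Step 4: insert 46 -> lo=[12, 24] hi=[38, 46] -> (len(lo)=2, len(hi)=2, max(lo)=24)
Step 5: insert 23 -> lo=[12, 23, 24] hi=[38, 46] -> (len(lo)=3, len(hi)=2, max(lo)=24)
Step 6: insert 3 -> lo=[3, 12, 23] hi=[24, 38, 46] -> (len(lo)=3, len(hi)=3, max(lo)=23)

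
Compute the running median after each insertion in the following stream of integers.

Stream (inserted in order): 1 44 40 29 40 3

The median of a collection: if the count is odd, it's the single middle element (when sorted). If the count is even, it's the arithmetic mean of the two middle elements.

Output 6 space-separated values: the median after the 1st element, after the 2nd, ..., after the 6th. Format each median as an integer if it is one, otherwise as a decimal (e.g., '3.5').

Step 1: insert 1 -> lo=[1] (size 1, max 1) hi=[] (size 0) -> median=1
Step 2: insert 44 -> lo=[1] (size 1, max 1) hi=[44] (size 1, min 44) -> median=22.5
Step 3: insert 40 -> lo=[1, 40] (size 2, max 40) hi=[44] (size 1, min 44) -> median=40
Step 4: insert 29 -> lo=[1, 29] (size 2, max 29) hi=[40, 44] (size 2, min 40) -> median=34.5
Step 5: insert 40 -> lo=[1, 29, 40] (size 3, max 40) hi=[40, 44] (size 2, min 40) -> median=40
Step 6: insert 3 -> lo=[1, 3, 29] (size 3, max 29) hi=[40, 40, 44] (size 3, min 40) -> median=34.5

Answer: 1 22.5 40 34.5 40 34.5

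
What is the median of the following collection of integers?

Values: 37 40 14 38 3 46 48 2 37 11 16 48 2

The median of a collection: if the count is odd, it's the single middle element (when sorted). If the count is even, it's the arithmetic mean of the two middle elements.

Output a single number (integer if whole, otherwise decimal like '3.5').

Answer: 37

Derivation:
Step 1: insert 37 -> lo=[37] (size 1, max 37) hi=[] (size 0) -> median=37
Step 2: insert 40 -> lo=[37] (size 1, max 37) hi=[40] (size 1, min 40) -> median=38.5
Step 3: insert 14 -> lo=[14, 37] (size 2, max 37) hi=[40] (size 1, min 40) -> median=37
Step 4: insert 38 -> lo=[14, 37] (size 2, max 37) hi=[38, 40] (size 2, min 38) -> median=37.5
Step 5: insert 3 -> lo=[3, 14, 37] (size 3, max 37) hi=[38, 40] (size 2, min 38) -> median=37
Step 6: insert 46 -> lo=[3, 14, 37] (size 3, max 37) hi=[38, 40, 46] (size 3, min 38) -> median=37.5
Step 7: insert 48 -> lo=[3, 14, 37, 38] (size 4, max 38) hi=[40, 46, 48] (size 3, min 40) -> median=38
Step 8: insert 2 -> lo=[2, 3, 14, 37] (size 4, max 37) hi=[38, 40, 46, 48] (size 4, min 38) -> median=37.5
Step 9: insert 37 -> lo=[2, 3, 14, 37, 37] (size 5, max 37) hi=[38, 40, 46, 48] (size 4, min 38) -> median=37
Step 10: insert 11 -> lo=[2, 3, 11, 14, 37] (size 5, max 37) hi=[37, 38, 40, 46, 48] (size 5, min 37) -> median=37
Step 11: insert 16 -> lo=[2, 3, 11, 14, 16, 37] (size 6, max 37) hi=[37, 38, 40, 46, 48] (size 5, min 37) -> median=37
Step 12: insert 48 -> lo=[2, 3, 11, 14, 16, 37] (size 6, max 37) hi=[37, 38, 40, 46, 48, 48] (size 6, min 37) -> median=37
Step 13: insert 2 -> lo=[2, 2, 3, 11, 14, 16, 37] (size 7, max 37) hi=[37, 38, 40, 46, 48, 48] (size 6, min 37) -> median=37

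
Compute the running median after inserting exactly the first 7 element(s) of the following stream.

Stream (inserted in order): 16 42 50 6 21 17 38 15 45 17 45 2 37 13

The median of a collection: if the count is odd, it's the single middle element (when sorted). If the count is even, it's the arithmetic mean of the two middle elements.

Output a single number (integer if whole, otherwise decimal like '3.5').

Step 1: insert 16 -> lo=[16] (size 1, max 16) hi=[] (size 0) -> median=16
Step 2: insert 42 -> lo=[16] (size 1, max 16) hi=[42] (size 1, min 42) -> median=29
Step 3: insert 50 -> lo=[16, 42] (size 2, max 42) hi=[50] (size 1, min 50) -> median=42
Step 4: insert 6 -> lo=[6, 16] (size 2, max 16) hi=[42, 50] (size 2, min 42) -> median=29
Step 5: insert 21 -> lo=[6, 16, 21] (size 3, max 21) hi=[42, 50] (size 2, min 42) -> median=21
Step 6: insert 17 -> lo=[6, 16, 17] (size 3, max 17) hi=[21, 42, 50] (size 3, min 21) -> median=19
Step 7: insert 38 -> lo=[6, 16, 17, 21] (size 4, max 21) hi=[38, 42, 50] (size 3, min 38) -> median=21

Answer: 21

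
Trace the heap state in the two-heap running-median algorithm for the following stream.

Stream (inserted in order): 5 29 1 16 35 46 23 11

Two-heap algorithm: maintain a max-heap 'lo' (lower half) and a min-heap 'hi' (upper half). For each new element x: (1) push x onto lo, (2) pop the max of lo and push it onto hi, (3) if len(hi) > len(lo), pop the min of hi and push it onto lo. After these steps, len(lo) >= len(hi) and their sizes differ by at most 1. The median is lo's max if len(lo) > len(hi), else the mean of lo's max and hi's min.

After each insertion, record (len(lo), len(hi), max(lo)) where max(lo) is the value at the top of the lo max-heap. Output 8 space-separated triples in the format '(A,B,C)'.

Step 1: insert 5 -> lo=[5] hi=[] -> (len(lo)=1, len(hi)=0, max(lo)=5)
Step 2: insert 29 -> lo=[5] hi=[29] -> (len(lo)=1, len(hi)=1, max(lo)=5)
Step 3: insert 1 -> lo=[1, 5] hi=[29] -> (len(lo)=2, len(hi)=1, max(lo)=5)
Step 4: insert 16 -> lo=[1, 5] hi=[16, 29] -> (len(lo)=2, len(hi)=2, max(lo)=5)
Step 5: insert 35 -> lo=[1, 5, 16] hi=[29, 35] -> (len(lo)=3, len(hi)=2, max(lo)=16)
Step 6: insert 46 -> lo=[1, 5, 16] hi=[29, 35, 46] -> (len(lo)=3, len(hi)=3, max(lo)=16)
Step 7: insert 23 -> lo=[1, 5, 16, 23] hi=[29, 35, 46] -> (len(lo)=4, len(hi)=3, max(lo)=23)
Step 8: insert 11 -> lo=[1, 5, 11, 16] hi=[23, 29, 35, 46] -> (len(lo)=4, len(hi)=4, max(lo)=16)

Answer: (1,0,5) (1,1,5) (2,1,5) (2,2,5) (3,2,16) (3,3,16) (4,3,23) (4,4,16)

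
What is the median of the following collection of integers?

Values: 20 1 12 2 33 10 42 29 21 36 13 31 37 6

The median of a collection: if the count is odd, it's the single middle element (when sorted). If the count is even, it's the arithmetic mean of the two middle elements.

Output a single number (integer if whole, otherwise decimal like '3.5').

Step 1: insert 20 -> lo=[20] (size 1, max 20) hi=[] (size 0) -> median=20
Step 2: insert 1 -> lo=[1] (size 1, max 1) hi=[20] (size 1, min 20) -> median=10.5
Step 3: insert 12 -> lo=[1, 12] (size 2, max 12) hi=[20] (size 1, min 20) -> median=12
Step 4: insert 2 -> lo=[1, 2] (size 2, max 2) hi=[12, 20] (size 2, min 12) -> median=7
Step 5: insert 33 -> lo=[1, 2, 12] (size 3, max 12) hi=[20, 33] (size 2, min 20) -> median=12
Step 6: insert 10 -> lo=[1, 2, 10] (size 3, max 10) hi=[12, 20, 33] (size 3, min 12) -> median=11
Step 7: insert 42 -> lo=[1, 2, 10, 12] (size 4, max 12) hi=[20, 33, 42] (size 3, min 20) -> median=12
Step 8: insert 29 -> lo=[1, 2, 10, 12] (size 4, max 12) hi=[20, 29, 33, 42] (size 4, min 20) -> median=16
Step 9: insert 21 -> lo=[1, 2, 10, 12, 20] (size 5, max 20) hi=[21, 29, 33, 42] (size 4, min 21) -> median=20
Step 10: insert 36 -> lo=[1, 2, 10, 12, 20] (size 5, max 20) hi=[21, 29, 33, 36, 42] (size 5, min 21) -> median=20.5
Step 11: insert 13 -> lo=[1, 2, 10, 12, 13, 20] (size 6, max 20) hi=[21, 29, 33, 36, 42] (size 5, min 21) -> median=20
Step 12: insert 31 -> lo=[1, 2, 10, 12, 13, 20] (size 6, max 20) hi=[21, 29, 31, 33, 36, 42] (size 6, min 21) -> median=20.5
Step 13: insert 37 -> lo=[1, 2, 10, 12, 13, 20, 21] (size 7, max 21) hi=[29, 31, 33, 36, 37, 42] (size 6, min 29) -> median=21
Step 14: insert 6 -> lo=[1, 2, 6, 10, 12, 13, 20] (size 7, max 20) hi=[21, 29, 31, 33, 36, 37, 42] (size 7, min 21) -> median=20.5

Answer: 20.5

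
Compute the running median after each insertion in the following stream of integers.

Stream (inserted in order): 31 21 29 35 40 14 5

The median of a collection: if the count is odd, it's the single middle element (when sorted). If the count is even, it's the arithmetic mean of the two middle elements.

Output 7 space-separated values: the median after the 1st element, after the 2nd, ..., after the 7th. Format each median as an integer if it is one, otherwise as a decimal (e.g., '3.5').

Answer: 31 26 29 30 31 30 29

Derivation:
Step 1: insert 31 -> lo=[31] (size 1, max 31) hi=[] (size 0) -> median=31
Step 2: insert 21 -> lo=[21] (size 1, max 21) hi=[31] (size 1, min 31) -> median=26
Step 3: insert 29 -> lo=[21, 29] (size 2, max 29) hi=[31] (size 1, min 31) -> median=29
Step 4: insert 35 -> lo=[21, 29] (size 2, max 29) hi=[31, 35] (size 2, min 31) -> median=30
Step 5: insert 40 -> lo=[21, 29, 31] (size 3, max 31) hi=[35, 40] (size 2, min 35) -> median=31
Step 6: insert 14 -> lo=[14, 21, 29] (size 3, max 29) hi=[31, 35, 40] (size 3, min 31) -> median=30
Step 7: insert 5 -> lo=[5, 14, 21, 29] (size 4, max 29) hi=[31, 35, 40] (size 3, min 31) -> median=29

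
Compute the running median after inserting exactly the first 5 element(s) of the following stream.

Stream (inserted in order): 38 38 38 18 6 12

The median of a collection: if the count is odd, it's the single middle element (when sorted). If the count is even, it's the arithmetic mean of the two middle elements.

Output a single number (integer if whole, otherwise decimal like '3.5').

Answer: 38

Derivation:
Step 1: insert 38 -> lo=[38] (size 1, max 38) hi=[] (size 0) -> median=38
Step 2: insert 38 -> lo=[38] (size 1, max 38) hi=[38] (size 1, min 38) -> median=38
Step 3: insert 38 -> lo=[38, 38] (size 2, max 38) hi=[38] (size 1, min 38) -> median=38
Step 4: insert 18 -> lo=[18, 38] (size 2, max 38) hi=[38, 38] (size 2, min 38) -> median=38
Step 5: insert 6 -> lo=[6, 18, 38] (size 3, max 38) hi=[38, 38] (size 2, min 38) -> median=38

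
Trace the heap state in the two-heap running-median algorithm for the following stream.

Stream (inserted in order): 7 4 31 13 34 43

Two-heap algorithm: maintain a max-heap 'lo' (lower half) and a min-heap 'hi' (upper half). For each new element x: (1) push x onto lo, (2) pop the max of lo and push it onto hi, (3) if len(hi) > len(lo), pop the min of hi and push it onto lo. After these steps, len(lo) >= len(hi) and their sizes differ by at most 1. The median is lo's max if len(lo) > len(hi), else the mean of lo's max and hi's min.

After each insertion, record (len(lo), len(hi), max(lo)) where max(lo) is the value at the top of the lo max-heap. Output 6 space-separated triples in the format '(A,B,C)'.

Answer: (1,0,7) (1,1,4) (2,1,7) (2,2,7) (3,2,13) (3,3,13)

Derivation:
Step 1: insert 7 -> lo=[7] hi=[] -> (len(lo)=1, len(hi)=0, max(lo)=7)
Step 2: insert 4 -> lo=[4] hi=[7] -> (len(lo)=1, len(hi)=1, max(lo)=4)
Step 3: insert 31 -> lo=[4, 7] hi=[31] -> (len(lo)=2, len(hi)=1, max(lo)=7)
Step 4: insert 13 -> lo=[4, 7] hi=[13, 31] -> (len(lo)=2, len(hi)=2, max(lo)=7)
Step 5: insert 34 -> lo=[4, 7, 13] hi=[31, 34] -> (len(lo)=3, len(hi)=2, max(lo)=13)
Step 6: insert 43 -> lo=[4, 7, 13] hi=[31, 34, 43] -> (len(lo)=3, len(hi)=3, max(lo)=13)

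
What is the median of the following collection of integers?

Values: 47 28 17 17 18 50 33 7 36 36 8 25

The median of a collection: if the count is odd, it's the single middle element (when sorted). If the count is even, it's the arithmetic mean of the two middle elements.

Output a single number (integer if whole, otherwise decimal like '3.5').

Step 1: insert 47 -> lo=[47] (size 1, max 47) hi=[] (size 0) -> median=47
Step 2: insert 28 -> lo=[28] (size 1, max 28) hi=[47] (size 1, min 47) -> median=37.5
Step 3: insert 17 -> lo=[17, 28] (size 2, max 28) hi=[47] (size 1, min 47) -> median=28
Step 4: insert 17 -> lo=[17, 17] (size 2, max 17) hi=[28, 47] (size 2, min 28) -> median=22.5
Step 5: insert 18 -> lo=[17, 17, 18] (size 3, max 18) hi=[28, 47] (size 2, min 28) -> median=18
Step 6: insert 50 -> lo=[17, 17, 18] (size 3, max 18) hi=[28, 47, 50] (size 3, min 28) -> median=23
Step 7: insert 33 -> lo=[17, 17, 18, 28] (size 4, max 28) hi=[33, 47, 50] (size 3, min 33) -> median=28
Step 8: insert 7 -> lo=[7, 17, 17, 18] (size 4, max 18) hi=[28, 33, 47, 50] (size 4, min 28) -> median=23
Step 9: insert 36 -> lo=[7, 17, 17, 18, 28] (size 5, max 28) hi=[33, 36, 47, 50] (size 4, min 33) -> median=28
Step 10: insert 36 -> lo=[7, 17, 17, 18, 28] (size 5, max 28) hi=[33, 36, 36, 47, 50] (size 5, min 33) -> median=30.5
Step 11: insert 8 -> lo=[7, 8, 17, 17, 18, 28] (size 6, max 28) hi=[33, 36, 36, 47, 50] (size 5, min 33) -> median=28
Step 12: insert 25 -> lo=[7, 8, 17, 17, 18, 25] (size 6, max 25) hi=[28, 33, 36, 36, 47, 50] (size 6, min 28) -> median=26.5

Answer: 26.5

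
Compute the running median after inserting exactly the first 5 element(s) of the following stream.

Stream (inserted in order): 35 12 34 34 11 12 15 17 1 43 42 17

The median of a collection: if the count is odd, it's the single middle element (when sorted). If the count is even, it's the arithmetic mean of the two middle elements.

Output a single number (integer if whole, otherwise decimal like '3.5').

Answer: 34

Derivation:
Step 1: insert 35 -> lo=[35] (size 1, max 35) hi=[] (size 0) -> median=35
Step 2: insert 12 -> lo=[12] (size 1, max 12) hi=[35] (size 1, min 35) -> median=23.5
Step 3: insert 34 -> lo=[12, 34] (size 2, max 34) hi=[35] (size 1, min 35) -> median=34
Step 4: insert 34 -> lo=[12, 34] (size 2, max 34) hi=[34, 35] (size 2, min 34) -> median=34
Step 5: insert 11 -> lo=[11, 12, 34] (size 3, max 34) hi=[34, 35] (size 2, min 34) -> median=34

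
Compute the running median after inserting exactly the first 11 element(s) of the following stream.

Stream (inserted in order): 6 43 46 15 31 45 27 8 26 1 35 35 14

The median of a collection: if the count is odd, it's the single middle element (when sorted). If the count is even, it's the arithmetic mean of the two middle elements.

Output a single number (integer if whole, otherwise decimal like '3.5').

Step 1: insert 6 -> lo=[6] (size 1, max 6) hi=[] (size 0) -> median=6
Step 2: insert 43 -> lo=[6] (size 1, max 6) hi=[43] (size 1, min 43) -> median=24.5
Step 3: insert 46 -> lo=[6, 43] (size 2, max 43) hi=[46] (size 1, min 46) -> median=43
Step 4: insert 15 -> lo=[6, 15] (size 2, max 15) hi=[43, 46] (size 2, min 43) -> median=29
Step 5: insert 31 -> lo=[6, 15, 31] (size 3, max 31) hi=[43, 46] (size 2, min 43) -> median=31
Step 6: insert 45 -> lo=[6, 15, 31] (size 3, max 31) hi=[43, 45, 46] (size 3, min 43) -> median=37
Step 7: insert 27 -> lo=[6, 15, 27, 31] (size 4, max 31) hi=[43, 45, 46] (size 3, min 43) -> median=31
Step 8: insert 8 -> lo=[6, 8, 15, 27] (size 4, max 27) hi=[31, 43, 45, 46] (size 4, min 31) -> median=29
Step 9: insert 26 -> lo=[6, 8, 15, 26, 27] (size 5, max 27) hi=[31, 43, 45, 46] (size 4, min 31) -> median=27
Step 10: insert 1 -> lo=[1, 6, 8, 15, 26] (size 5, max 26) hi=[27, 31, 43, 45, 46] (size 5, min 27) -> median=26.5
Step 11: insert 35 -> lo=[1, 6, 8, 15, 26, 27] (size 6, max 27) hi=[31, 35, 43, 45, 46] (size 5, min 31) -> median=27

Answer: 27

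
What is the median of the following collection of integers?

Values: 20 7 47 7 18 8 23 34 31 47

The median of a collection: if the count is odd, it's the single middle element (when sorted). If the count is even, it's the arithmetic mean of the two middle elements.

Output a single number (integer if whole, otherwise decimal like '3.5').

Answer: 21.5

Derivation:
Step 1: insert 20 -> lo=[20] (size 1, max 20) hi=[] (size 0) -> median=20
Step 2: insert 7 -> lo=[7] (size 1, max 7) hi=[20] (size 1, min 20) -> median=13.5
Step 3: insert 47 -> lo=[7, 20] (size 2, max 20) hi=[47] (size 1, min 47) -> median=20
Step 4: insert 7 -> lo=[7, 7] (size 2, max 7) hi=[20, 47] (size 2, min 20) -> median=13.5
Step 5: insert 18 -> lo=[7, 7, 18] (size 3, max 18) hi=[20, 47] (size 2, min 20) -> median=18
Step 6: insert 8 -> lo=[7, 7, 8] (size 3, max 8) hi=[18, 20, 47] (size 3, min 18) -> median=13
Step 7: insert 23 -> lo=[7, 7, 8, 18] (size 4, max 18) hi=[20, 23, 47] (size 3, min 20) -> median=18
Step 8: insert 34 -> lo=[7, 7, 8, 18] (size 4, max 18) hi=[20, 23, 34, 47] (size 4, min 20) -> median=19
Step 9: insert 31 -> lo=[7, 7, 8, 18, 20] (size 5, max 20) hi=[23, 31, 34, 47] (size 4, min 23) -> median=20
Step 10: insert 47 -> lo=[7, 7, 8, 18, 20] (size 5, max 20) hi=[23, 31, 34, 47, 47] (size 5, min 23) -> median=21.5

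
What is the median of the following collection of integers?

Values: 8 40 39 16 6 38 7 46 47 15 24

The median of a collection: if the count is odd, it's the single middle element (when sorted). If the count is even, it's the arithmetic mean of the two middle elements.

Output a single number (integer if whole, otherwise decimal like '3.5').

Step 1: insert 8 -> lo=[8] (size 1, max 8) hi=[] (size 0) -> median=8
Step 2: insert 40 -> lo=[8] (size 1, max 8) hi=[40] (size 1, min 40) -> median=24
Step 3: insert 39 -> lo=[8, 39] (size 2, max 39) hi=[40] (size 1, min 40) -> median=39
Step 4: insert 16 -> lo=[8, 16] (size 2, max 16) hi=[39, 40] (size 2, min 39) -> median=27.5
Step 5: insert 6 -> lo=[6, 8, 16] (size 3, max 16) hi=[39, 40] (size 2, min 39) -> median=16
Step 6: insert 38 -> lo=[6, 8, 16] (size 3, max 16) hi=[38, 39, 40] (size 3, min 38) -> median=27
Step 7: insert 7 -> lo=[6, 7, 8, 16] (size 4, max 16) hi=[38, 39, 40] (size 3, min 38) -> median=16
Step 8: insert 46 -> lo=[6, 7, 8, 16] (size 4, max 16) hi=[38, 39, 40, 46] (size 4, min 38) -> median=27
Step 9: insert 47 -> lo=[6, 7, 8, 16, 38] (size 5, max 38) hi=[39, 40, 46, 47] (size 4, min 39) -> median=38
Step 10: insert 15 -> lo=[6, 7, 8, 15, 16] (size 5, max 16) hi=[38, 39, 40, 46, 47] (size 5, min 38) -> median=27
Step 11: insert 24 -> lo=[6, 7, 8, 15, 16, 24] (size 6, max 24) hi=[38, 39, 40, 46, 47] (size 5, min 38) -> median=24

Answer: 24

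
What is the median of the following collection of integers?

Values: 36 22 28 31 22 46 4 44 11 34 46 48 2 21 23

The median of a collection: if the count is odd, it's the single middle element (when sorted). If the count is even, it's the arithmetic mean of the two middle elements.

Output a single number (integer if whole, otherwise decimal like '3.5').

Step 1: insert 36 -> lo=[36] (size 1, max 36) hi=[] (size 0) -> median=36
Step 2: insert 22 -> lo=[22] (size 1, max 22) hi=[36] (size 1, min 36) -> median=29
Step 3: insert 28 -> lo=[22, 28] (size 2, max 28) hi=[36] (size 1, min 36) -> median=28
Step 4: insert 31 -> lo=[22, 28] (size 2, max 28) hi=[31, 36] (size 2, min 31) -> median=29.5
Step 5: insert 22 -> lo=[22, 22, 28] (size 3, max 28) hi=[31, 36] (size 2, min 31) -> median=28
Step 6: insert 46 -> lo=[22, 22, 28] (size 3, max 28) hi=[31, 36, 46] (size 3, min 31) -> median=29.5
Step 7: insert 4 -> lo=[4, 22, 22, 28] (size 4, max 28) hi=[31, 36, 46] (size 3, min 31) -> median=28
Step 8: insert 44 -> lo=[4, 22, 22, 28] (size 4, max 28) hi=[31, 36, 44, 46] (size 4, min 31) -> median=29.5
Step 9: insert 11 -> lo=[4, 11, 22, 22, 28] (size 5, max 28) hi=[31, 36, 44, 46] (size 4, min 31) -> median=28
Step 10: insert 34 -> lo=[4, 11, 22, 22, 28] (size 5, max 28) hi=[31, 34, 36, 44, 46] (size 5, min 31) -> median=29.5
Step 11: insert 46 -> lo=[4, 11, 22, 22, 28, 31] (size 6, max 31) hi=[34, 36, 44, 46, 46] (size 5, min 34) -> median=31
Step 12: insert 48 -> lo=[4, 11, 22, 22, 28, 31] (size 6, max 31) hi=[34, 36, 44, 46, 46, 48] (size 6, min 34) -> median=32.5
Step 13: insert 2 -> lo=[2, 4, 11, 22, 22, 28, 31] (size 7, max 31) hi=[34, 36, 44, 46, 46, 48] (size 6, min 34) -> median=31
Step 14: insert 21 -> lo=[2, 4, 11, 21, 22, 22, 28] (size 7, max 28) hi=[31, 34, 36, 44, 46, 46, 48] (size 7, min 31) -> median=29.5
Step 15: insert 23 -> lo=[2, 4, 11, 21, 22, 22, 23, 28] (size 8, max 28) hi=[31, 34, 36, 44, 46, 46, 48] (size 7, min 31) -> median=28

Answer: 28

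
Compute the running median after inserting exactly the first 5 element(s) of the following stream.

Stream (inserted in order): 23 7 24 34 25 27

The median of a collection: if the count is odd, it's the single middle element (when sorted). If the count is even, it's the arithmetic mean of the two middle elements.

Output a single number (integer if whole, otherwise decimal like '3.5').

Answer: 24

Derivation:
Step 1: insert 23 -> lo=[23] (size 1, max 23) hi=[] (size 0) -> median=23
Step 2: insert 7 -> lo=[7] (size 1, max 7) hi=[23] (size 1, min 23) -> median=15
Step 3: insert 24 -> lo=[7, 23] (size 2, max 23) hi=[24] (size 1, min 24) -> median=23
Step 4: insert 34 -> lo=[7, 23] (size 2, max 23) hi=[24, 34] (size 2, min 24) -> median=23.5
Step 5: insert 25 -> lo=[7, 23, 24] (size 3, max 24) hi=[25, 34] (size 2, min 25) -> median=24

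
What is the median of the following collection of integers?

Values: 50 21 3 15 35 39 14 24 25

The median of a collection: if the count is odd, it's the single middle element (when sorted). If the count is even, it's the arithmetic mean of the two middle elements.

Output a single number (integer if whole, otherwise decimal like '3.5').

Answer: 24

Derivation:
Step 1: insert 50 -> lo=[50] (size 1, max 50) hi=[] (size 0) -> median=50
Step 2: insert 21 -> lo=[21] (size 1, max 21) hi=[50] (size 1, min 50) -> median=35.5
Step 3: insert 3 -> lo=[3, 21] (size 2, max 21) hi=[50] (size 1, min 50) -> median=21
Step 4: insert 15 -> lo=[3, 15] (size 2, max 15) hi=[21, 50] (size 2, min 21) -> median=18
Step 5: insert 35 -> lo=[3, 15, 21] (size 3, max 21) hi=[35, 50] (size 2, min 35) -> median=21
Step 6: insert 39 -> lo=[3, 15, 21] (size 3, max 21) hi=[35, 39, 50] (size 3, min 35) -> median=28
Step 7: insert 14 -> lo=[3, 14, 15, 21] (size 4, max 21) hi=[35, 39, 50] (size 3, min 35) -> median=21
Step 8: insert 24 -> lo=[3, 14, 15, 21] (size 4, max 21) hi=[24, 35, 39, 50] (size 4, min 24) -> median=22.5
Step 9: insert 25 -> lo=[3, 14, 15, 21, 24] (size 5, max 24) hi=[25, 35, 39, 50] (size 4, min 25) -> median=24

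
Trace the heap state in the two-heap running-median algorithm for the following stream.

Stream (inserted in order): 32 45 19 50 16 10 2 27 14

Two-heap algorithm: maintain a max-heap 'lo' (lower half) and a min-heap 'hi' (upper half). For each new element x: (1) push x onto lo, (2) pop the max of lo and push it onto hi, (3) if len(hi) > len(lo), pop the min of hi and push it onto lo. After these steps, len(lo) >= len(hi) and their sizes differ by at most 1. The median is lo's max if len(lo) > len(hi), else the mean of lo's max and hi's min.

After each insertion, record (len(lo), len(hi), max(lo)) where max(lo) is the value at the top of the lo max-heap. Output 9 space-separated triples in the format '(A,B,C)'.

Answer: (1,0,32) (1,1,32) (2,1,32) (2,2,32) (3,2,32) (3,3,19) (4,3,19) (4,4,19) (5,4,19)

Derivation:
Step 1: insert 32 -> lo=[32] hi=[] -> (len(lo)=1, len(hi)=0, max(lo)=32)
Step 2: insert 45 -> lo=[32] hi=[45] -> (len(lo)=1, len(hi)=1, max(lo)=32)
Step 3: insert 19 -> lo=[19, 32] hi=[45] -> (len(lo)=2, len(hi)=1, max(lo)=32)
Step 4: insert 50 -> lo=[19, 32] hi=[45, 50] -> (len(lo)=2, len(hi)=2, max(lo)=32)
Step 5: insert 16 -> lo=[16, 19, 32] hi=[45, 50] -> (len(lo)=3, len(hi)=2, max(lo)=32)
Step 6: insert 10 -> lo=[10, 16, 19] hi=[32, 45, 50] -> (len(lo)=3, len(hi)=3, max(lo)=19)
Step 7: insert 2 -> lo=[2, 10, 16, 19] hi=[32, 45, 50] -> (len(lo)=4, len(hi)=3, max(lo)=19)
Step 8: insert 27 -> lo=[2, 10, 16, 19] hi=[27, 32, 45, 50] -> (len(lo)=4, len(hi)=4, max(lo)=19)
Step 9: insert 14 -> lo=[2, 10, 14, 16, 19] hi=[27, 32, 45, 50] -> (len(lo)=5, len(hi)=4, max(lo)=19)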